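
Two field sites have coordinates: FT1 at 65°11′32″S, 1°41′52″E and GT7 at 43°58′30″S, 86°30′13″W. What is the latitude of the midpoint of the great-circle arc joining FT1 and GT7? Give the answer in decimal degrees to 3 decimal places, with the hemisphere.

62.210°S

FT1: φ = -65.19222°, λ = +1.69778°
GT7: φ = -43.97500°, λ = -86.50361°
Bx = cos φ₂ cos Δλ = 0.022587,  By = cos φ₂ sin Δλ = -0.719288
φₘ = atan2(sin φ₁ + sin φ₂, √((cos φ₁ + Bx)² + By²)) = -62.20977°
λₘ = λ₁ + atan2(By, cos φ₁ + Bx) = -56.72226°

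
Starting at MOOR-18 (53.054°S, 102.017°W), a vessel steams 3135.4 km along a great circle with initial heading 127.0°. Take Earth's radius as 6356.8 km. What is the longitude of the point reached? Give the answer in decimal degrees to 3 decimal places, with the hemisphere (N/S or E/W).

50.601°W

δ = d/R = 3135.4/6356.8 = 0.493236 rad
φ₂ = arcsin(sin φ₁ cos δ + cos φ₁ sin δ cos θ)
   = arcsin(-0.79920·0.88081 + 0.60106·0.47348·-0.60182) = -61.07011°
λ₂ = λ₁ + atan2(sin θ sin δ cos φ₁, cos δ − sin φ₁ sin φ₂) = -50.60094°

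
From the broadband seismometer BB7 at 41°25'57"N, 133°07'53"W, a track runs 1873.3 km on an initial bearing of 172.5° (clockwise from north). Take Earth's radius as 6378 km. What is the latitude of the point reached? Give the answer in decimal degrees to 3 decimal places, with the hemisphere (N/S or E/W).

BB7: φ = +41.43250°, λ = -133.13139°
δ = d/R = 1873.3/6378 = 0.293713 rad
φ₂ = arcsin(sin φ₁ cos δ + cos φ₁ sin δ cos θ)
   = arcsin(0.66174·0.95718 + 0.74974·0.28951·-0.99144) = 24.72107°
λ₂ = λ₁ + atan2(sin θ sin δ cos φ₁, cos δ − sin φ₁ sin φ₂) = -130.74714°

24.721°N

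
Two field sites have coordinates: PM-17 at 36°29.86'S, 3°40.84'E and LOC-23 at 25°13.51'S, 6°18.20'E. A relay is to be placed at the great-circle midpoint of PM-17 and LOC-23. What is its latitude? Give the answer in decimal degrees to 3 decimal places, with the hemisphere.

30.868°S

PM-17: φ = -36.49767°, λ = +3.68067°
LOC-23: φ = -25.22517°, λ = +6.30333°
Bx = cos φ₂ cos Δλ = 0.903692,  By = cos φ₂ sin Δλ = 0.041395
φₘ = atan2(sin φ₁ + sin φ₂, √((cos φ₁ + Bx)² + By²)) = -30.86800°
λₘ = λ₁ + atan2(By, cos φ₁ + Bx) = 5.06935°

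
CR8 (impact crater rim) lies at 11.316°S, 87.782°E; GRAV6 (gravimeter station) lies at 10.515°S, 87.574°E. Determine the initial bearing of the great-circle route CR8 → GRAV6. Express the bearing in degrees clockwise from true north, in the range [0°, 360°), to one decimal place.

345.7°

Δλ = -0.2080°
y = sin Δλ · cos φ₂ = -0.003569
x = cos φ₁ sin φ₂ − sin φ₁ cos φ₂ cos Δλ = 0.013978
θ = atan2(y, x) = -14.3241° → 345.6759° (mod 360°)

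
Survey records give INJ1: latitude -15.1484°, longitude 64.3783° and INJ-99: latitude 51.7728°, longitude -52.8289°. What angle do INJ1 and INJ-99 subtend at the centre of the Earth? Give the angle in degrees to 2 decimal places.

Δφ = 66.9212°,  Δλ = -117.2072°
a = sin²(Δφ/2) + cos φ₁ cos φ₂ sin²(Δλ/2) = 0.739183
c = 2·arcsin(√a) = 2.069589 rad = 118.5787°

118.58°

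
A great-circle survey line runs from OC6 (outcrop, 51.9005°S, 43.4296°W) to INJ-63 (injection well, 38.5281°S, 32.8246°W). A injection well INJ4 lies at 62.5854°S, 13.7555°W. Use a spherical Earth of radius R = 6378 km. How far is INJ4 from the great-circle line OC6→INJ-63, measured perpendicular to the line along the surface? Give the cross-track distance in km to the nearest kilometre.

δ₁₃ = central angle OC6→INJ4 = 0.331964 rad  (haversine)
θ₁₃ = bearing OC6→INJ4 = 135.620°,  θ₁₂ = bearing OC6→INJ-63 = 33.111°
dₓₜ = R·arcsin(sin δ₁₃ · sin(θ₁₃ − θ₁₂)) = 6378·arcsin(0.32590·sin(102.509°)) = 2065.151 km
|dₓₜ| = 2065.151 km

2065 km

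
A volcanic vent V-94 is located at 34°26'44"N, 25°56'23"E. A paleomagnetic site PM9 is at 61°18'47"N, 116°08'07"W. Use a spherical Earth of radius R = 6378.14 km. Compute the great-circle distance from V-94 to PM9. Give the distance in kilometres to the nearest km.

V-94: φ = +34.44556°, λ = +25.93972°
PM9: φ = +61.31306°, λ = -116.13528°
Δφ = 26.8675°,  Δλ = -142.0750°
a = sin²(Δφ/2) + cos φ₁ cos φ₂ sin²(Δλ/2) = 0.408032
c = 2·arcsin(√a) = 1.385807 rad = 79.4009°
d = R·c = 6378.14 × 1.385807 = 8838.9 km

8839 km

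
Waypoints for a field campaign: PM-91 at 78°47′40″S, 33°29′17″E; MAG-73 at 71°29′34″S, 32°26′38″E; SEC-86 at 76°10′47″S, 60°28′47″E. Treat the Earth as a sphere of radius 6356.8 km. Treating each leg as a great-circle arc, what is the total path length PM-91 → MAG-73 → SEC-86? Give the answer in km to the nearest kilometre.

1806 km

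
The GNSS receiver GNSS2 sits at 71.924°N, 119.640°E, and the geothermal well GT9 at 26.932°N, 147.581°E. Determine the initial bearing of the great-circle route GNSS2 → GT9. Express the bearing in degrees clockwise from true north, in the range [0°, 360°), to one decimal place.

145.5°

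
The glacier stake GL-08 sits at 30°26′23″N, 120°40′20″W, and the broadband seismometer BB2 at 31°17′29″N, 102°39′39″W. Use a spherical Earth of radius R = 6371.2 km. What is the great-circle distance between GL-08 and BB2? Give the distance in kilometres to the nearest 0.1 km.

1719.9 km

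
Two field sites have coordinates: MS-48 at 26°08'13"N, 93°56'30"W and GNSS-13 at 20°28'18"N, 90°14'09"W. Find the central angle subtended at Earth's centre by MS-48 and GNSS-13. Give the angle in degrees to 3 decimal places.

MS-48: φ = +26.13694°, λ = -93.94167°
GNSS-13: φ = +20.47167°, λ = -90.23583°
Δφ = -5.6653°,  Δλ = 3.7058°
a = sin²(Δφ/2) + cos φ₁ cos φ₂ sin²(Δλ/2) = 0.003322
c = 2·arcsin(√a) = 0.115329 rad = 6.6079°

6.608°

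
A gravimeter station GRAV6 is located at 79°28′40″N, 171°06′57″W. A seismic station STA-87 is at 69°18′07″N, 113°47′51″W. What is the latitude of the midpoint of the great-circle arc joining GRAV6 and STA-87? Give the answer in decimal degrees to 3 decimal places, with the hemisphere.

76.025°N

GRAV6: φ = +79.47778°, λ = -171.11583°
STA-87: φ = +69.30194°, λ = -113.79750°
Bx = cos φ₂ cos Δλ = 0.190849,  By = cos φ₂ sin Δλ = 0.297487
φₘ = atan2(sin φ₁ + sin φ₂, √((cos φ₁ + Bx)² + By²)) = 76.02539°
λₘ = λ₁ + atan2(By, cos φ₁ + Bx) = -132.57648°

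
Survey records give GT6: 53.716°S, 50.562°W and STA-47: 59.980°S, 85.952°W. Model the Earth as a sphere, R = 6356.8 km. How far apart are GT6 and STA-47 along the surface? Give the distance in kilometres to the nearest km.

2226 km

Δφ = -6.2640°,  Δλ = -35.3900°
a = sin²(Δφ/2) + cos φ₁ cos φ₂ sin²(Δλ/2) = 0.030338
c = 2·arcsin(√a) = 0.350142 rad = 20.0617°
d = R·c = 6356.8 × 0.350142 = 2225.8 km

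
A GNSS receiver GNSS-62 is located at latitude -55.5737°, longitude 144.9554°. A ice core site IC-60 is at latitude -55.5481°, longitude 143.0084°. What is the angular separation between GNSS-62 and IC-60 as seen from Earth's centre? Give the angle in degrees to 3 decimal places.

1.101°

Δφ = 0.0256°,  Δλ = -1.9470°
a = sin²(Δφ/2) + cos φ₁ cos φ₂ sin²(Δλ/2) = 0.000092
c = 2·arcsin(√a) = 0.019222 rad = 1.1013°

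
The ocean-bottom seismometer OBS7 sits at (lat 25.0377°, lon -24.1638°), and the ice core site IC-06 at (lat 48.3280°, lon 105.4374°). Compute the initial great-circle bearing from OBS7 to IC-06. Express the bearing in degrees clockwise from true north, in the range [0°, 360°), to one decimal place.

Δλ = 129.6012°
y = sin Δλ · cos φ₂ = 0.512279
x = cos φ₁ sin φ₂ − sin φ₁ cos φ₂ cos Δλ = 0.856134
θ = atan2(y, x) = 30.8947° → 30.8947° (mod 360°)

30.9°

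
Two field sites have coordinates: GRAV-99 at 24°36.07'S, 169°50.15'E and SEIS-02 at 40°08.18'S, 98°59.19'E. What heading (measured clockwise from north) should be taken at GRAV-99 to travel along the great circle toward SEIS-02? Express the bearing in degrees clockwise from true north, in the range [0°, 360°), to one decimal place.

236.3°

GRAV-99: φ = -24.60117°, λ = +169.83583°
SEIS-02: φ = -40.13633°, λ = +98.98650°
Δλ = -70.8493°
y = sin Δλ · cos φ₂ = -0.722204
x = cos φ₁ sin φ₂ − sin φ₁ cos φ₂ cos Δλ = -0.481688
θ = atan2(y, x) = -123.7021° → 236.2979° (mod 360°)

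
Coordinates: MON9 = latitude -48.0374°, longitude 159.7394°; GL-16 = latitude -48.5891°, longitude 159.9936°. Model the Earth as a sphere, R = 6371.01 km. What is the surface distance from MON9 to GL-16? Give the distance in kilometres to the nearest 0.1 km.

Δφ = -0.5517°,  Δλ = 0.2542°
a = sin²(Δφ/2) + cos φ₁ cos φ₂ sin²(Δλ/2) = 0.000025
c = 2·arcsin(√a) = 0.010071 rad = 0.5770°
d = R·c = 6371.01 × 0.010071 = 64.2 km

64.2 km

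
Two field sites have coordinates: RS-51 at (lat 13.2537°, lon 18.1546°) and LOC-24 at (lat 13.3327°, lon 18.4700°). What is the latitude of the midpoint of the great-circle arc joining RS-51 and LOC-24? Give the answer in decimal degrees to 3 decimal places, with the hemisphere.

13.293°N

Bx = cos φ₂ cos Δλ = 0.973033,  By = cos φ₂ sin Δλ = 0.005356
φₘ = atan2(sin φ₁ + sin φ₂, √((cos φ₁ + Bx)² + By²)) = 13.29325°
λₘ = λ₁ + atan2(By, cos φ₁ + Bx) = 18.31227°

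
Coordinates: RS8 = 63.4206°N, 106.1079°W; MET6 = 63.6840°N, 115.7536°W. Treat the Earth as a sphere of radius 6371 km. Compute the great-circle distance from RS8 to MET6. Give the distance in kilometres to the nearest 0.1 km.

Δφ = 0.2634°,  Δλ = -9.6457°
a = sin²(Δφ/2) + cos φ₁ cos φ₂ sin²(Δλ/2) = 0.001407
c = 2·arcsin(√a) = 0.075049 rad = 4.3000°
d = R·c = 6371 × 0.075049 = 478.1 km

478.1 km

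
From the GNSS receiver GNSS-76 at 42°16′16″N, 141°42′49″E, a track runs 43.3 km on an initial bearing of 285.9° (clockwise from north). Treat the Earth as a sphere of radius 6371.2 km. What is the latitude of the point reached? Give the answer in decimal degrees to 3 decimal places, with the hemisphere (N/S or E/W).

GNSS-76: φ = +42.27111°, λ = +141.71361°
δ = d/R = 43.3/6371.2 = 0.006796 rad
φ₂ = arcsin(sin φ₁ cos δ + cos φ₁ sin δ cos θ)
   = arcsin(0.67264·0.99998 + 0.73997·0.00680·0.27396) = 42.37667°
λ₂ = λ₁ + atan2(sin θ sin δ cos φ₁, cos δ − sin φ₁ sin φ₂) = 141.20666°

42.377°N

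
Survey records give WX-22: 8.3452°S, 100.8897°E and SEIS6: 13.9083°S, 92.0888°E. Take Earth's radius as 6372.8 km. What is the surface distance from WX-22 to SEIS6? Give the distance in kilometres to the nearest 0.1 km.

1142.2 km

Δφ = -5.5631°,  Δλ = -8.8009°
a = sin²(Δφ/2) + cos φ₁ cos φ₂ sin²(Δλ/2) = 0.008009
c = 2·arcsin(√a) = 0.179225 rad = 10.2688°
d = R·c = 6372.8 × 0.179225 = 1142.2 km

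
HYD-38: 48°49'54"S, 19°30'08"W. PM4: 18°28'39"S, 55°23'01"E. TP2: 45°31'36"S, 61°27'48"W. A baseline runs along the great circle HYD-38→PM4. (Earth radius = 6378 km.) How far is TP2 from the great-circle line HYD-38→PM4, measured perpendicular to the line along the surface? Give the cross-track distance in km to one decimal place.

HYD-38: φ = -48.83167°, λ = -19.50222°
PM4: φ = -18.47750°, λ = +55.38361°
TP2: φ = -45.52667°, λ = -61.46333°
δ₁₃ = central angle HYD-38→TP2 = 0.494741 rad  (haversine)
θ₁₃ = bearing HYD-38→TP2 = 260.597°,  θ₁₂ = bearing HYD-38→PM4 = 91.405°
dₓₜ = R·arcsin(sin δ₁₃ · sin(θ₁₃ − θ₁₂)) = 6378·arcsin(0.47480·sin(169.192°)) = 568.621 km
|dₓₜ| = 568.621 km

568.6 km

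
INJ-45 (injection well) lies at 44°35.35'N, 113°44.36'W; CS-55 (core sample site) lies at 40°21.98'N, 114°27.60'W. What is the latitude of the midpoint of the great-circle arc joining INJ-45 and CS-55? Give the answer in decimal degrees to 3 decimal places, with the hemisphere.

42.478°N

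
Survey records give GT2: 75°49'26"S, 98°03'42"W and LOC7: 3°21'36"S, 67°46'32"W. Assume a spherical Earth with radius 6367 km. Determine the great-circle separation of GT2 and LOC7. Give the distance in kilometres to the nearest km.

GT2: φ = -75.82389°, λ = -98.06167°
LOC7: φ = -3.36000°, λ = -67.77556°
Δφ = 72.4639°,  Δλ = 30.2861°
a = sin²(Δφ/2) + cos φ₁ cos φ₂ sin²(Δλ/2) = 0.366030
c = 2·arcsin(√a) = 1.299543 rad = 74.4583°
d = R·c = 6367 × 1.299543 = 8274.2 km

8274 km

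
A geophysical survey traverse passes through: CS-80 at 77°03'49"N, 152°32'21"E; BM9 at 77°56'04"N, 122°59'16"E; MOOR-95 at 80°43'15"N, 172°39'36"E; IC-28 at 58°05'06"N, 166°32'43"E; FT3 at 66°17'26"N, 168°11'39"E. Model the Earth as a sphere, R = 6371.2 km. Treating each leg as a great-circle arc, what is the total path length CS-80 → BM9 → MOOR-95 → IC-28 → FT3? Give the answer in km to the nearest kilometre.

5183 km

CS-80: φ = +77.06361°, λ = +152.53917°
BM9: φ = +77.93444°, λ = +122.98778°
MOOR-95: φ = +80.72083°, λ = +172.66000°
IC-28: φ = +58.08500°, λ = +166.54528°
FT3: φ = +66.29056°, λ = +168.19417°
CS-80→BM9: c = 0.111440 rad, d = 710.00 km
BM9→MOOR-95: c = 0.161885 rad, d = 1031.40 km
MOOR-95→IC-28: c = 0.396328 rad, d = 2525.09 km
IC-28→FT3: c = 0.143829 rad, d = 916.37 km
Total = 710.00 + 1031.40 + 2525.09 + 916.37 = 5182.86 km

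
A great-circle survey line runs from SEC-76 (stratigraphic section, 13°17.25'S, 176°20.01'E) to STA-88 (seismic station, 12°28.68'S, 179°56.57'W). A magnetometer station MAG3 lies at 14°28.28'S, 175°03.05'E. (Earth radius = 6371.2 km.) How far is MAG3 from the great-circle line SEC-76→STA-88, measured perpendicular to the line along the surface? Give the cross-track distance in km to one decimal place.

100.0 km

SEC-76: φ = -13.28750°, λ = +176.33350°
STA-88: φ = -12.47800°, λ = -179.94283°
MAG3: φ = -14.47133°, λ = +175.05083°
δ₁₃ = central angle SEC-76→MAG3 = 0.029987 rad  (haversine)
θ₁₃ = bearing SEC-76→MAG3 = 226.295°,  θ₁₂ = bearing SEC-76→STA-88 = 77.848°
dₓₜ = R·arcsin(sin δ₁₃ · sin(θ₁₃ − θ₁₂)) = 6371.2·arcsin(0.02998·sin(148.447°)) = 99.963 km
|dₓₜ| = 99.963 km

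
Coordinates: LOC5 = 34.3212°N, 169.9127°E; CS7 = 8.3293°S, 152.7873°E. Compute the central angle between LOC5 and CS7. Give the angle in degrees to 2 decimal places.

45.63°

Δφ = -42.6505°,  Δλ = -17.1254°
a = sin²(Δφ/2) + cos φ₁ cos φ₂ sin²(Δλ/2) = 0.150366
c = 2·arcsin(√a) = 0.796422 rad = 45.6316°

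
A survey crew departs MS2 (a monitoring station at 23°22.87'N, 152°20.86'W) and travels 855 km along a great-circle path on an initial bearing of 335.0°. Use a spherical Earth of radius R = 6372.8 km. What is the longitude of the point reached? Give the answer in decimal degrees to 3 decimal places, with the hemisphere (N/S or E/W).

156.102°W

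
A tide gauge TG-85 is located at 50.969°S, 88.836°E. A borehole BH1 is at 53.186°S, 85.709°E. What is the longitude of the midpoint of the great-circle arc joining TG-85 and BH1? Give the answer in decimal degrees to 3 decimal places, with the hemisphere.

87.311°E

Bx = cos φ₂ cos Δλ = 0.598327,  By = cos φ₂ sin Δλ = -0.032687
φₘ = atan2(sin φ₁ + sin φ₂, √((cos φ₁ + Bx)² + By²)) = -52.08784°
λₘ = λ₁ + atan2(By, cos φ₁ + Bx) = 87.31134°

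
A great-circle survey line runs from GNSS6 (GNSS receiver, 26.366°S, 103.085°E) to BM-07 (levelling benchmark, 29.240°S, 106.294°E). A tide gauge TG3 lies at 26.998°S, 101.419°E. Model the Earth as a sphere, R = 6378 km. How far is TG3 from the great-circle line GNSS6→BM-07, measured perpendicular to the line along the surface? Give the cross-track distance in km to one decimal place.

168.6 km

δ₁₃ = central angle GNSS6→TG3 = 0.028225 rad  (haversine)
θ₁₃ = bearing GNSS6→TG3 = 246.623°,  θ₁₂ = bearing GNSS6→BM-07 = 136.094°
dₓₜ = R·arcsin(sin δ₁₃ · sin(θ₁₃ − θ₁₂)) = 6378·arcsin(0.02822·sin(110.529°)) = 168.584 km
|dₓₜ| = 168.584 km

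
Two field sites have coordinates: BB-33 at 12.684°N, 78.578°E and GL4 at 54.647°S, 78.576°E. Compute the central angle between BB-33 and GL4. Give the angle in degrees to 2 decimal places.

67.33°

Δφ = -67.3310°,  Δλ = -0.0020°
a = sin²(Δφ/2) + cos φ₁ cos φ₂ sin²(Δλ/2) = 0.307297
c = 2·arcsin(√a) = 1.175148 rad = 67.3310°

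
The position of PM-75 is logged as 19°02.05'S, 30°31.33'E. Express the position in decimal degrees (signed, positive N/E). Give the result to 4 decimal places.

lat: 19.0342° S → -19.0342°
lon: 30.5222° E → +30.5222°

-19.0342°, +30.5222°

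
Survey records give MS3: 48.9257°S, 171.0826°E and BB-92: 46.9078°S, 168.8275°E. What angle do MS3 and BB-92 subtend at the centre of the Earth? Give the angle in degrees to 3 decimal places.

Δφ = 2.0179°,  Δλ = -2.2551°
a = sin²(Δφ/2) + cos φ₁ cos φ₂ sin²(Δλ/2) = 0.000484
c = 2·arcsin(√a) = 0.043998 rad = 2.5209°

2.521°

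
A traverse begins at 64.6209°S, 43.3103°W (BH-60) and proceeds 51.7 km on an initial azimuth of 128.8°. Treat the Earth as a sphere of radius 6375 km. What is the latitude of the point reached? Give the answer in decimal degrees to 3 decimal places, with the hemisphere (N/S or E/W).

δ = d/R = 51.7/6375 = 0.008110 rad
φ₂ = arcsin(sin φ₁ cos δ + cos φ₁ sin δ cos θ)
   = arcsin(-0.90349·0.99997 + 0.42861·0.00811·-0.62660) = -64.90962°
λ₂ = λ₁ + atan2(sin θ sin δ cos φ₁, cos δ − sin φ₁ sin φ₂) = -42.45630°

64.910°S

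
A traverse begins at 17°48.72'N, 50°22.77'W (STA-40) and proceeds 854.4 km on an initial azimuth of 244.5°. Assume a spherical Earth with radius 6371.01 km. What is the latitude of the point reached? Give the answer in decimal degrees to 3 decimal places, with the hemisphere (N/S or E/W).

14.380°N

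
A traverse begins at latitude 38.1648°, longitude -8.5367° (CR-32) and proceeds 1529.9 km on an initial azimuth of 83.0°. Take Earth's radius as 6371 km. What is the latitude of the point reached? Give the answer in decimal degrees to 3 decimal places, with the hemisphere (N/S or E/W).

38.534°N

δ = d/R = 1529.9/6371 = 0.240135 rad
φ₂ = arcsin(sin φ₁ cos δ + cos φ₁ sin δ cos θ)
   = arcsin(0.61793·0.97131 + 0.78624·0.23783·0.12187) = 38.53433°
λ₂ = λ₁ + atan2(sin θ sin δ cos φ₁, cos δ − sin φ₁ sin φ₂) = 9.02770°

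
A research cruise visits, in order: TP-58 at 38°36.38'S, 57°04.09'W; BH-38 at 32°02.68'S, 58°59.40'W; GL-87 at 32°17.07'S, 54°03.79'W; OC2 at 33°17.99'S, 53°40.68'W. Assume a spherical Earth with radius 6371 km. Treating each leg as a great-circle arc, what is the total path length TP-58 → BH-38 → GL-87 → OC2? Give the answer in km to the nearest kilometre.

TP-58: φ = -38.60633°, λ = -57.06817°
BH-38: φ = -32.04467°, λ = -58.99000°
GL-87: φ = -32.28450°, λ = -54.06317°
OC2: φ = -33.29983°, λ = -53.67800°
TP-58→BH-38: c = 0.117738 rad, d = 750.11 km
BH-38→GL-87: c = 0.072906 rad, d = 464.48 km
GL-87→OC2: c = 0.018600 rad, d = 118.50 km
Total = 750.11 + 464.48 + 118.50 = 1333.09 km

1333 km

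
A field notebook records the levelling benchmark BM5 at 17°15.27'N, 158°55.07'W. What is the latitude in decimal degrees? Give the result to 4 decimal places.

17° + 15.27′/60 = 17 + 0.25450 = 17.2545°

17.2545°N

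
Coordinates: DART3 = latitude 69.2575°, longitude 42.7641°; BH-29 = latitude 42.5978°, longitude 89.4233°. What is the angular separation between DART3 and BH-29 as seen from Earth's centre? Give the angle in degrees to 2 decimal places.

35.72°

Δφ = -26.6597°,  Δλ = 46.6592°
a = sin²(Δφ/2) + cos φ₁ cos φ₂ sin²(Δλ/2) = 0.094044
c = 2·arcsin(√a) = 0.623377 rad = 35.7169°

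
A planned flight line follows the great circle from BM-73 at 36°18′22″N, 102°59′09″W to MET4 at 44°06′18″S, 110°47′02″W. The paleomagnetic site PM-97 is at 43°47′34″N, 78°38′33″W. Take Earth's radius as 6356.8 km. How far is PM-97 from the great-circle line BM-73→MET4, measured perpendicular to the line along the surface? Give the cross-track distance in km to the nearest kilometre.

BM-73: φ = +36.30611°, λ = -102.98583°
MET4: φ = -44.10500°, λ = -110.78389°
PM-97: φ = +43.79278°, λ = -78.64250°
δ₁₃ = central angle BM-73→PM-97 = 0.348880 rad  (haversine)
θ₁₃ = bearing BM-73→PM-97 = 60.507°,  θ₁₂ = bearing BM-73→MET4 = 185.665°
dₓₜ = R·arcsin(sin δ₁₃ · sin(θ₁₃ − θ₁₂)) = 6356.8·arcsin(0.34185·sin(-125.158°)) = -1800.583 km
|dₓₜ| = 1800.583 km

1801 km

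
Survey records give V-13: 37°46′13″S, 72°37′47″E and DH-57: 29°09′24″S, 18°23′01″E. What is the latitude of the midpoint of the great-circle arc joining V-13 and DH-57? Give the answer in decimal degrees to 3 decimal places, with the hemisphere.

V-13: φ = -37.77028°, λ = +72.62972°
DH-57: φ = -29.15667°, λ = +18.38361°
Bx = cos φ₂ cos Δλ = 0.510268,  By = cos φ₂ sin Δλ = -0.708705
φₘ = atan2(sin φ₁ + sin φ₂, √((cos φ₁ + Bx)² + By²)) = -36.59005°
λₘ = λ₁ + atan2(By, cos φ₁ + Bx) = 44.04607°

36.590°S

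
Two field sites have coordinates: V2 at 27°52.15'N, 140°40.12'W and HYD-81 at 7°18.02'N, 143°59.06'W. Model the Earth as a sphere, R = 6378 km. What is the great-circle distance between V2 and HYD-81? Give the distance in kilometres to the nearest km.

V2: φ = +27.86917°, λ = -140.66867°
HYD-81: φ = +7.30033°, λ = -143.98433°
Δφ = -20.5688°,  Δλ = -3.3157°
a = sin²(Δφ/2) + cos φ₁ cos φ₂ sin²(Δλ/2) = 0.032609
c = 2·arcsin(√a) = 0.363149 rad = 20.8069°
d = R·c = 6378 × 0.363149 = 2316.2 km

2316 km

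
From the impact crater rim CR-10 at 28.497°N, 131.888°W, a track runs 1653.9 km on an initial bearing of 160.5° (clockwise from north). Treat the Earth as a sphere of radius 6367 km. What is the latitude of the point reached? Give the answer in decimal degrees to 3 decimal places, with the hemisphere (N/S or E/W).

δ = d/R = 1653.9/6367 = 0.259761 rad
φ₂ = arcsin(sin φ₁ cos δ + cos φ₁ sin δ cos θ)
   = arcsin(0.47711·0.96645 + 0.87884·0.25685·-0.94264) = 14.37832°
λ₂ = λ₁ + atan2(sin θ sin δ cos φ₁, cos δ − sin φ₁ sin φ₂) = -126.81007°

14.378°N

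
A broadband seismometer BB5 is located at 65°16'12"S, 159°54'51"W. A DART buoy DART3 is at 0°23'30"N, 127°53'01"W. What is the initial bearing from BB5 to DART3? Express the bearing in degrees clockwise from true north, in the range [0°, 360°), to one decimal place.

BB5: φ = -65.27000°, λ = -159.91417°
DART3: φ = +0.39167°, λ = -127.88361°
Δλ = 32.0306°
y = sin Δλ · cos φ₂ = 0.530359
x = cos φ₁ sin φ₂ − sin φ₁ cos φ₂ cos Δλ = 0.772858
θ = atan2(y, x) = 34.4591° → 34.4591° (mod 360°)

34.5°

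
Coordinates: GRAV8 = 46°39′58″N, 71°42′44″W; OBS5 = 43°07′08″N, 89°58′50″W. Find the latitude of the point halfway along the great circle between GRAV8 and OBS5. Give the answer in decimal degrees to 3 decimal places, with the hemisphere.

45.258°N

GRAV8: φ = +46.66611°, λ = -71.71222°
OBS5: φ = +43.11889°, λ = -89.98056°
Bx = cos φ₂ cos Δλ = 0.693147,  By = cos φ₂ sin Δλ = -0.228812
φₘ = atan2(sin φ₁ + sin φ₂, √((cos φ₁ + Bx)² + By²)) = 45.25774°
λₘ = λ₁ + atan2(By, cos φ₁ + Bx) = -81.13058°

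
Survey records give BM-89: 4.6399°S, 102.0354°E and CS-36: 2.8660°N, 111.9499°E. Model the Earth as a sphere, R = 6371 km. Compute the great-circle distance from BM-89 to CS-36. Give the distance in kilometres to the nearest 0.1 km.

1382.0 km

Δφ = 7.5059°,  Δλ = 9.9145°
a = sin²(Δφ/2) + cos φ₁ cos φ₂ sin²(Δλ/2) = 0.011718
c = 2·arcsin(√a) = 0.216921 rad = 12.4287°
d = R·c = 6371 × 0.216921 = 1382.0 km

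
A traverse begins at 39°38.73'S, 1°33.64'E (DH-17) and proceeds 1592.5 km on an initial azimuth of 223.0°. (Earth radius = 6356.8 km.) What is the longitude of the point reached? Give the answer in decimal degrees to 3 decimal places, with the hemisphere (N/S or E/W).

13.455°W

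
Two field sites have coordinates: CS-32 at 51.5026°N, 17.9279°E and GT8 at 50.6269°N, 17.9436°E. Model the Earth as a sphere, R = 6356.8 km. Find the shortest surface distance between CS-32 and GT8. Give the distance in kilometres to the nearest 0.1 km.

97.2 km

Δφ = -0.8757°,  Δλ = 0.0157°
a = sin²(Δφ/2) + cos φ₁ cos φ₂ sin²(Δλ/2) = 0.000058
c = 2·arcsin(√a) = 0.015285 rad = 0.8758°
d = R·c = 6356.8 × 0.015285 = 97.2 km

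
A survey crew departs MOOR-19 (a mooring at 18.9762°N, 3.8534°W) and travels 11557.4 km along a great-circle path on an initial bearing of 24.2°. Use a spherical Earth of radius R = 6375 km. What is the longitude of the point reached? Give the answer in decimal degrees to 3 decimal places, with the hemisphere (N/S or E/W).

138.435°E

δ = d/R = 11557.4/6375 = 1.812925 rad
φ₂ = arcsin(sin φ₁ cos δ + cos φ₁ sin δ cos θ)
   = arcsin(0.32518·-0.23977 + 0.94565·0.97083·0.91212) = 49.41323°
λ₂ = λ₁ + atan2(sin θ sin δ cos φ₁, cos δ − sin φ₁ sin φ₂) = 138.43473°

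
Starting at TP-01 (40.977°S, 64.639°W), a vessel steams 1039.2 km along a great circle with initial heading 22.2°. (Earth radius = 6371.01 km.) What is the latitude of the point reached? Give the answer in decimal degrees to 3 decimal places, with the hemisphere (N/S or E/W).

32.245°S

δ = d/R = 1039.2/6371.01 = 0.163114 rad
φ₂ = arcsin(sin φ₁ cos δ + cos φ₁ sin δ cos θ)
   = arcsin(-0.65576·0.98673 + 0.75497·0.16239·0.92587) = -32.24488°
λ₂ = λ₁ + atan2(sin θ sin δ cos φ₁, cos δ − sin φ₁ sin φ₂) = -60.47873°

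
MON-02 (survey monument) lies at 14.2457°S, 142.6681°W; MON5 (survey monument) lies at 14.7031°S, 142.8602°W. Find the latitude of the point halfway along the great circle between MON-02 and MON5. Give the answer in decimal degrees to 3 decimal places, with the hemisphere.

Bx = cos φ₂ cos Δλ = 0.967249,  By = cos φ₂ sin Δλ = -0.003243
φₘ = atan2(sin φ₁ + sin φ₂, √((cos φ₁ + Bx)² + By²)) = -14.47442°
λₘ = λ₁ + atan2(By, cos φ₁ + Bx) = -142.76405°

14.474°S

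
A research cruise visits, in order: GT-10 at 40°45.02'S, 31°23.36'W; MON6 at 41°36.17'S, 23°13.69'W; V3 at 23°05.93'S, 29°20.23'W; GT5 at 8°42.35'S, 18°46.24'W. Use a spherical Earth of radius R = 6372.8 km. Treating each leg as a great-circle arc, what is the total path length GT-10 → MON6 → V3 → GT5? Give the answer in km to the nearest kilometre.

4782 km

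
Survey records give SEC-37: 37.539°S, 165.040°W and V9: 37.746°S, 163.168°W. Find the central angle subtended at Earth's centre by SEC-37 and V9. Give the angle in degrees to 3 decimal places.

1.497°

Δφ = -0.2070°,  Δλ = 1.8720°
a = sin²(Δφ/2) + cos φ₁ cos φ₂ sin²(Δλ/2) = 0.000171
c = 2·arcsin(√a) = 0.026122 rad = 1.4967°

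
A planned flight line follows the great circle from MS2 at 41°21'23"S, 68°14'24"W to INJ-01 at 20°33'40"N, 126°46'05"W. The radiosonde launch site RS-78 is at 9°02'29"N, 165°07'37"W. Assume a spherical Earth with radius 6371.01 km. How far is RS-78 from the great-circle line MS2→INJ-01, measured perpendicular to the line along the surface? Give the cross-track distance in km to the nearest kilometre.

3698 km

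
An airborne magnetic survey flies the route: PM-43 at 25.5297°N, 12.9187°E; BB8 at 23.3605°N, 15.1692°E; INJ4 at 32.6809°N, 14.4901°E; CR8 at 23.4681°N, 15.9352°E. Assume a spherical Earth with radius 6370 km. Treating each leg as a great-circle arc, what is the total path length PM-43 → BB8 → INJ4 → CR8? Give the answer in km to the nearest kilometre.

2404 km

PM-43→BB8: c = 0.052074 rad, d = 331.71 km
BB8→INJ4: c = 0.163006 rad, d = 1038.35 km
INJ4→CR8: c = 0.162320 rad, d = 1033.98 km
Total = 331.71 + 1038.35 + 1033.98 = 2404.04 km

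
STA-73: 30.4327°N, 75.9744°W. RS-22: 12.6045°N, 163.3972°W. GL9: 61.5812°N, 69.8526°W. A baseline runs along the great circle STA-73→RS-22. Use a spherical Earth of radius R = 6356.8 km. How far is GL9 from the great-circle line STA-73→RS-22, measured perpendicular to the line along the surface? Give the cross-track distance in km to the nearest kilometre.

3475 km

δ₁₃ = central angle STA-73→GL9 = 0.548151 rad  (haversine)
θ₁₃ = bearing STA-73→GL9 = 5.589°,  θ₁₂ = bearing STA-73→RS-22 = 279.659°
dₓₜ = R·arcsin(sin δ₁₃ · sin(θ₁₃ − θ₁₂)) = 6356.8·arcsin(0.52111·sin(-274.070°)) = 3474.703 km
|dₓₜ| = 3474.703 km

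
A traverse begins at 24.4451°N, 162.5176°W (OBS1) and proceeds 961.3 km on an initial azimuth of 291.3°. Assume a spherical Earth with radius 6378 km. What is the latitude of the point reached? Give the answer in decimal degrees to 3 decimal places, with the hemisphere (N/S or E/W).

27.309°N

δ = d/R = 961.3/6378 = 0.150721 rad
φ₂ = arcsin(sin φ₁ cos δ + cos φ₁ sin δ cos θ)
   = arcsin(0.41382·0.98866 + 0.91036·0.15015·0.36325) = 27.30860°
λ₂ = λ₁ + atan2(sin θ sin δ cos φ₁, cos δ − sin φ₁ sin φ₂) = -171.57604°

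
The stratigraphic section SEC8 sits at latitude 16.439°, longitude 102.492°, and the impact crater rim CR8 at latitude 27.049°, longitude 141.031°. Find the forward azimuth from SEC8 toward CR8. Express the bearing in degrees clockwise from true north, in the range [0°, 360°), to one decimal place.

66.7°

Δλ = 38.5390°
y = sin Δλ · cos φ₂ = 0.554897
x = cos φ₁ sin φ₂ − sin φ₁ cos φ₂ cos Δλ = 0.239021
θ = atan2(y, x) = 66.6961° → 66.6961° (mod 360°)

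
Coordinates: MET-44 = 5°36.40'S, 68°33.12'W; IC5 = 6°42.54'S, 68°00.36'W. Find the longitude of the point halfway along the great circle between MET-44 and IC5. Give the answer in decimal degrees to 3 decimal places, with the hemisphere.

68.279°W

MET-44: φ = -5.60667°, λ = -68.55200°
IC5: φ = -6.70900°, λ = -68.00600°
Bx = cos φ₂ cos Δλ = 0.993107,  By = cos φ₂ sin Δλ = 0.009464
φₘ = atan2(sin φ₁ + sin φ₂, √((cos φ₁ + Bx)² + By²)) = -6.15790°
λₘ = λ₁ + atan2(By, cos φ₁ + Bx) = -68.27928°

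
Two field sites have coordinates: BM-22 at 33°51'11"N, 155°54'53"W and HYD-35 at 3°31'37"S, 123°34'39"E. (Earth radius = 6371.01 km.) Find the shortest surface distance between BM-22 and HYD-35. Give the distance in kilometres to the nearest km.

BM-22: φ = +33.85306°, λ = -155.91472°
HYD-35: φ = -3.52694°, λ = +123.57750°
Δφ = -37.3800°,  Δλ = -80.5078°
a = sin²(Δφ/2) + cos φ₁ cos φ₂ sin²(Δλ/2) = 0.448787
c = 2·arcsin(√a) = 1.468190 rad = 84.1211°
d = R·c = 6371.01 × 1.468190 = 9353.9 km

9354 km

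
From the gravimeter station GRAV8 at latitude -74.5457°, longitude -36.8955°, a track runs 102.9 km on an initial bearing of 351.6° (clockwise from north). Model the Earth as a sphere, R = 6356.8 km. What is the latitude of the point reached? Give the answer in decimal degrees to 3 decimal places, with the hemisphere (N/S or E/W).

δ = d/R = 102.9/6356.8 = 0.016187 rad
φ₂ = arcsin(sin φ₁ cos δ + cos φ₁ sin δ cos θ)
   = arcsin(-0.96384·0.99987 + 0.26647·0.01619·0.98927) = -73.62763°
λ₂ = λ₁ + atan2(sin θ sin δ cos φ₁, cos δ − sin φ₁ sin φ₂) = -37.37614°

73.628°S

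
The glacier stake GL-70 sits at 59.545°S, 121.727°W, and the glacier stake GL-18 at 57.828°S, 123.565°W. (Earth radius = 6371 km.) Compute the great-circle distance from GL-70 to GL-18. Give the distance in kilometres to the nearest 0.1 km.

218.5 km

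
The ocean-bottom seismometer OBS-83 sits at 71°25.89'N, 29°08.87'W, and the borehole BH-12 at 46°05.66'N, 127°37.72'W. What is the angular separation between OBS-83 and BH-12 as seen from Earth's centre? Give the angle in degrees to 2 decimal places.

OBS-83: φ = +71.43150°, λ = -29.14783°
BH-12: φ = +46.09433°, λ = -127.62867°
Δφ = -25.3372°,  Δλ = -98.4808°
a = sin²(Δφ/2) + cos φ₁ cos φ₂ sin²(Δλ/2) = 0.174795
c = 2·arcsin(√a) = 0.862673 rad = 49.4275°

49.43°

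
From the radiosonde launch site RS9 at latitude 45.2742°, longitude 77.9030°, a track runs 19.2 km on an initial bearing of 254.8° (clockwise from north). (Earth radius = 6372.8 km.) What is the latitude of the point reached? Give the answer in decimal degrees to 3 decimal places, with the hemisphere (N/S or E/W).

45.229°N

δ = d/R = 19.2/6372.8 = 0.003013 rad
φ₂ = arcsin(sin φ₁ cos δ + cos φ₁ sin δ cos θ)
   = arcsin(0.71048·1.00000 + 0.70371·0.00301·-0.26219) = 45.22870°
λ₂ = λ₁ + atan2(sin θ sin δ cos φ₁, cos δ − sin φ₁ sin φ₂) = 77.66647°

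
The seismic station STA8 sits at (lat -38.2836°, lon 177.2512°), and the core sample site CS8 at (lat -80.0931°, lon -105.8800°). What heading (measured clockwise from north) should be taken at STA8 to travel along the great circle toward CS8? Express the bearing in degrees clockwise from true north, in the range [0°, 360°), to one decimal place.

167.4°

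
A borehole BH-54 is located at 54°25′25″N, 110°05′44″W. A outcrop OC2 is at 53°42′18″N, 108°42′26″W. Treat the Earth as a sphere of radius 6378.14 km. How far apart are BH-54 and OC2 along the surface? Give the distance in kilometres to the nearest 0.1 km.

BH-54: φ = +54.42361°, λ = -110.09556°
OC2: φ = +53.70500°, λ = -108.70722°
Δφ = -0.7186°,  Δλ = 1.3883°
a = sin²(Δφ/2) + cos φ₁ cos φ₂ sin²(Δλ/2) = 0.000090
c = 2·arcsin(√a) = 0.018961 rad = 1.0864°
d = R·c = 6378.14 × 0.018961 = 120.9 km

120.9 km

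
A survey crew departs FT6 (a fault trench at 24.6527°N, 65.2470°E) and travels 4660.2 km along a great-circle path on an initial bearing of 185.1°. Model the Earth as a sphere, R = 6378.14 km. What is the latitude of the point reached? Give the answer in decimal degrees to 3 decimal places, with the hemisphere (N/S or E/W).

17.067°S

δ = d/R = 4660.2/6378.14 = 0.730652 rad
φ₂ = arcsin(sin φ₁ cos δ + cos φ₁ sin δ cos θ)
   = arcsin(0.41712·0.74474 + 0.90885·0.66736·-0.99604) = -17.06660°
λ₂ = λ₁ + atan2(sin θ sin δ cos φ₁, cos δ − sin φ₁ sin φ₂) = 61.68912°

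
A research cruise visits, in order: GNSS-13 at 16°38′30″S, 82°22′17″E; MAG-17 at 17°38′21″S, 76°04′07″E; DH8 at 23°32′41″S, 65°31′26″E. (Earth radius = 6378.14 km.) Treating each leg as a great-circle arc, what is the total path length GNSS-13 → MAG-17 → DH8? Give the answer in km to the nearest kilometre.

1959 km

GNSS-13: φ = -16.64167°, λ = +82.37139°
MAG-17: φ = -17.63917°, λ = +76.06861°
DH8: φ = -23.54472°, λ = +65.52389°
GNSS-13→MAG-17: c = 0.106544 rad, d = 679.55 km
MAG-17→DH8: c = 0.200641 rad, d = 1279.72 km
Total = 679.55 + 1279.72 = 1959.27 km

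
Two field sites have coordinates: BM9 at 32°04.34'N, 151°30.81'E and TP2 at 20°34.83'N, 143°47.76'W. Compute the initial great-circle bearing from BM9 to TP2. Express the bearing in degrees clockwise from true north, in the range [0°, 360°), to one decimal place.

BM9: φ = +32.07233°, λ = +151.51350°
TP2: φ = +20.58050°, λ = -143.79600°
Δλ = 64.6905°
y = sin Δλ · cos φ₂ = 0.846317
x = cos φ₁ sin φ₂ − sin φ₁ cos φ₂ cos Δλ = 0.085358
θ = atan2(y, x) = 84.2407° → 84.2407° (mod 360°)

84.2°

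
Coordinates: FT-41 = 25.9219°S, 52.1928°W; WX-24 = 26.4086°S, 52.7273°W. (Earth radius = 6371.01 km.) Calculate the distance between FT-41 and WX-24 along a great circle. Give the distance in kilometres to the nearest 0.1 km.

Δφ = -0.4867°,  Δλ = -0.5345°
a = sin²(Δφ/2) + cos φ₁ cos φ₂ sin²(Δλ/2) = 0.000036
c = 2·arcsin(√a) = 0.011927 rad = 0.6834°
d = R·c = 6371.01 × 0.011927 = 76.0 km

76.0 km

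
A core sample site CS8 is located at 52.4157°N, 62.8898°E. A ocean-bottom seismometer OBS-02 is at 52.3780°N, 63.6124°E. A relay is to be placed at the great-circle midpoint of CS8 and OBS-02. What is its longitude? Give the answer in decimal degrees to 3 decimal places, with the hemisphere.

63.251°E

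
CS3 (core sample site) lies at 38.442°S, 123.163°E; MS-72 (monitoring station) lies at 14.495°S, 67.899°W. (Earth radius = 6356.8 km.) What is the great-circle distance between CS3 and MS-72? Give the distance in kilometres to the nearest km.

Δφ = 23.9470°,  Δλ = 168.9380°
a = sin²(Δφ/2) + cos φ₁ cos φ₂ sin²(Δλ/2) = 0.794302
c = 2·arcsin(√a) = 2.200127 rad = 126.0580°
d = R·c = 6356.8 × 2.200127 = 13985.8 km

13986 km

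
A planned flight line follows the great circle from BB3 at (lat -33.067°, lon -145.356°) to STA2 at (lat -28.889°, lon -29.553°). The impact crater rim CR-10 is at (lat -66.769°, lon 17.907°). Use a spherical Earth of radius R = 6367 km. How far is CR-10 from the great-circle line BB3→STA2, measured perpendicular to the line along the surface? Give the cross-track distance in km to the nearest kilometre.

4946 km

δ₁₃ = central angle BB3→CR-10 = 1.384895 rad  (haversine)
θ₁₃ = bearing BB3→CR-10 = 173.363°,  θ₁₂ = bearing BB3→STA2 = 127.862°
dₓₜ = R·arcsin(sin δ₁₃ · sin(θ₁₃ − θ₁₂)) = 6367·arcsin(0.98277·sin(45.501°)) = 4945.609 km
|dₓₜ| = 4945.609 km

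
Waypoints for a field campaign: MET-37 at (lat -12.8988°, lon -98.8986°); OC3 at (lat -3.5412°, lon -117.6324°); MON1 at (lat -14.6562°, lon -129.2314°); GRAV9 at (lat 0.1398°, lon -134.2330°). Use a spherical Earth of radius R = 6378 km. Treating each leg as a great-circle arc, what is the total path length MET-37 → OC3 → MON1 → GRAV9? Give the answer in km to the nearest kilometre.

MET-37→OC3: c = 0.362116 rad, d = 2309.58 km
OC3→MON1: c = 0.278302 rad, d = 1775.01 km
MON1→GRAV9: c = 0.272291 rad, d = 1736.67 km
Total = 2309.58 + 1775.01 + 1736.67 = 5821.26 km

5821 km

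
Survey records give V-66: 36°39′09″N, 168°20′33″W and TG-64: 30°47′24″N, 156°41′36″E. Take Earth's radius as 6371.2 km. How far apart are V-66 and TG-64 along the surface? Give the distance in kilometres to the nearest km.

V-66: φ = +36.65250°, λ = -168.34250°
TG-64: φ = +30.79000°, λ = +156.69333°
Δφ = -5.8625°,  Δλ = -34.9642°
a = sin²(Δφ/2) + cos φ₁ cos φ₂ sin²(Δλ/2) = 0.064811
c = 2·arcsin(√a) = 0.514826 rad = 29.4974°
d = R·c = 6371.2 × 0.514826 = 3280.1 km

3280 km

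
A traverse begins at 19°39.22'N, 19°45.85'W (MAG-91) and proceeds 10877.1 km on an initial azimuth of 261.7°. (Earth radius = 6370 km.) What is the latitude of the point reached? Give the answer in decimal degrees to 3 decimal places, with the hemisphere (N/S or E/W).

10.401°S

MAG-91: φ = +19.65367°, λ = -19.76417°
δ = d/R = 10877.1/6370 = 1.707551 rad
φ₂ = arcsin(sin φ₁ cos δ + cos φ₁ sin δ cos θ)
   = arcsin(0.33633·-0.13633 + 0.94174·0.99066·-0.14436) = -10.40058°
λ₂ = λ₁ + atan2(sin θ sin δ cos φ₁, cos δ − sin φ₁ sin φ₂) = -114.44639°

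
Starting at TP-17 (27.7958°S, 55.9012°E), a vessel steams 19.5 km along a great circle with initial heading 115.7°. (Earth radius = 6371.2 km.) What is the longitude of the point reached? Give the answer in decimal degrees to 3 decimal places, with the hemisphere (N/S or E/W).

56.080°E

δ = d/R = 19.5/6371.2 = 0.003061 rad
φ₂ = arcsin(sin φ₁ cos δ + cos φ₁ sin δ cos θ)
   = arcsin(-0.46632·1.00000 + 0.88462·0.00306·-0.43366) = -27.87173°
λ₂ = λ₁ + atan2(sin θ sin δ cos φ₁, cos δ − sin φ₁ sin φ₂) = 56.07995°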